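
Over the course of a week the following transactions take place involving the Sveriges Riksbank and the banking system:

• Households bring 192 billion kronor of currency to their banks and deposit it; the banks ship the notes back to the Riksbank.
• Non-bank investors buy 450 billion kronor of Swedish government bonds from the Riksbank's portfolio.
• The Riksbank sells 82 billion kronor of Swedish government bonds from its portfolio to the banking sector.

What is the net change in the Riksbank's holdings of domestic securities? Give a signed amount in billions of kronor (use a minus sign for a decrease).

-532 billion

Currency deposit 192 billion kronor: the Riksbank's securities portfolio is untouched → 0.
Asset sale (to non-banks) 450 billion kronor: securities removed from the Riksbank's portfolio → −450B.
OMO sale (to banks) 82 billion kronor: securities removed from the Riksbank's portfolio → −82B.
Net: 0 − 450 − 82 = -532 billion.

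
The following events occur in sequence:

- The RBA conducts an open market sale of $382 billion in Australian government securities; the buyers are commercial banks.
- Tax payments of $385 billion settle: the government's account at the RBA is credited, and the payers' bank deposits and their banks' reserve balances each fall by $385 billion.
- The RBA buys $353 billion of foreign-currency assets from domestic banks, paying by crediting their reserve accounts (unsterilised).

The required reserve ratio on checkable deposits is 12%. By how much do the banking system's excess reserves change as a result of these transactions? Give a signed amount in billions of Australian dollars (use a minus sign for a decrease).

OMO sale (to banks) $382 billion: reserves −$382B, deposits 0.
Government account inflow $385 billion: reserves −$385B, deposits −$385B.
FX purchase $353 billion: reserves +$353B, deposits 0.
Totals: Δreserves = −$414B, Δdeposits = −$385B.
Δrequired reserves = 12% × −$385B = −$46.2B.
Δexcess reserves = Δreserves − Δrequired = −$414B − (−$46.2B) = -$367.8 billion.

-$367.8 billion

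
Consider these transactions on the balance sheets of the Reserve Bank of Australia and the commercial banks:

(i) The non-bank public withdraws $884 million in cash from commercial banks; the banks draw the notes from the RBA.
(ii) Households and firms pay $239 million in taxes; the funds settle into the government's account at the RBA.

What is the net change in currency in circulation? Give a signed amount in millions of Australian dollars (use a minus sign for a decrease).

Currency withdrawal $884 million: notes leave the central bank → +$884M.
Government account inflow $239 million: no currency enters or leaves circulation → 0.
Net: 884 + 0 = +$884 million.

+$884 million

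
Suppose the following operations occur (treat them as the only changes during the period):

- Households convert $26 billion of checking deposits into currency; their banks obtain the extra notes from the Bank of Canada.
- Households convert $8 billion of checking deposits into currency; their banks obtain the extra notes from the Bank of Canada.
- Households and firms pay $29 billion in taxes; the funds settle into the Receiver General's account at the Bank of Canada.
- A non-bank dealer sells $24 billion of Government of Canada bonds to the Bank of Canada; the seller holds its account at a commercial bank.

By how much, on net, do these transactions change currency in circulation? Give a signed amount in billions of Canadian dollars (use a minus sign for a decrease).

Currency withdrawal $26 billion: notes leave the central bank → +$26B.
Currency withdrawal $8 billion: notes leave the central bank → +$8B.
Government account inflow $29 billion: no currency enters or leaves circulation → 0.
Asset purchase (from non-banks) $24 billion: no currency enters or leaves circulation → 0.
Net: 26 + 8 + 0 + 0 = +$34 billion.

+$34 billion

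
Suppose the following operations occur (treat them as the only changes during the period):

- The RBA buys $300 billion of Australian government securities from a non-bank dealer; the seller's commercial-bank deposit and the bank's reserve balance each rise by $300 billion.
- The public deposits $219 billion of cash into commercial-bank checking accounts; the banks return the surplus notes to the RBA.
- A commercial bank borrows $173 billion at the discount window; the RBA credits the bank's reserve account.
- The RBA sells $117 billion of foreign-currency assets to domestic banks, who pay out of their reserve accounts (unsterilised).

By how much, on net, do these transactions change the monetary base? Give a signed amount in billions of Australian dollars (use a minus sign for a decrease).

RBA balance sheet:
  Assets:      Securities +$300B, Loans to banks +$173B, Foreign assets −$117B
  Liabilities: Bank reserves +$575B, Currency in circulation −$219B
Commercial banking system:
  Assets:      Reserves at CB +$575B, Foreign assets +$117B
  Liabilities: Checkable deposits +$519B, Borrowings from CB +$173B
Monetary base = currency + reserves: −$219B + (+$575B) = +$356 billion.

+$356 billion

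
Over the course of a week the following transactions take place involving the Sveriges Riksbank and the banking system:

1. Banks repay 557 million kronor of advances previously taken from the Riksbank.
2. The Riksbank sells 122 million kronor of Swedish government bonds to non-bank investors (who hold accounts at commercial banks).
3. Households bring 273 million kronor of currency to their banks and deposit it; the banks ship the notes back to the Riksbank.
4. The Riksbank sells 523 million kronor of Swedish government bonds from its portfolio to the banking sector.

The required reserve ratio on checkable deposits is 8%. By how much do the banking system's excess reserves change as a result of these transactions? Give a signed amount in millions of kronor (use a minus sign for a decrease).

Discount-window repayment 557 million kronor: reserves −557M, deposits 0.
Asset sale (to non-banks) 122 million kronor: reserves −122M, deposits −122M.
Currency deposit 273 million kronor: reserves +273M, deposits +273M.
OMO sale (to banks) 523 million kronor: reserves −523M, deposits 0.
Totals: Δreserves = −929M, Δdeposits = +151M.
Δrequired reserves = 8% × +151M = +12.08M.
Δexcess reserves = Δreserves − Δrequired = −929M − (+12.08M) = -941.08 million.

-941.08 million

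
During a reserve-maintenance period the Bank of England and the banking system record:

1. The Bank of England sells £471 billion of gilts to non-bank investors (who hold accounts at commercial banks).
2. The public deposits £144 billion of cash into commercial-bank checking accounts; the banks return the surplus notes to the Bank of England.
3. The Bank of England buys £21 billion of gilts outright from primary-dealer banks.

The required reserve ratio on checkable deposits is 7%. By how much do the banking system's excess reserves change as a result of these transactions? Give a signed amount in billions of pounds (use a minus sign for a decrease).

-£283.11 billion

Asset sale (to non-banks) £471 billion: reserves −£471B, deposits −£471B.
Currency deposit £144 billion: reserves +£144B, deposits +£144B.
OMO purchase (from banks) £21 billion: reserves +£21B, deposits 0.
Totals: Δreserves = −£306B, Δdeposits = −£327B.
Δrequired reserves = 7% × −£327B = −£22.89B.
Δexcess reserves = Δreserves − Δrequired = −£306B − (−£22.89B) = -£283.11 billion.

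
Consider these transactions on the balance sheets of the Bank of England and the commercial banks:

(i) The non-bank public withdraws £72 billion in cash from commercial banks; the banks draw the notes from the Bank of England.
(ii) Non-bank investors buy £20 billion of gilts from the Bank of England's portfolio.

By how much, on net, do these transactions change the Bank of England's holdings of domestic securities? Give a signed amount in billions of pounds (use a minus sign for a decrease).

Currency withdrawal £72 billion: the Bank of England's securities portfolio is untouched → 0.
Asset sale (to non-banks) £20 billion: securities removed from the Bank of England's portfolio → −£20B.
Net: 0 − 20 = -£20 billion.

-£20 billion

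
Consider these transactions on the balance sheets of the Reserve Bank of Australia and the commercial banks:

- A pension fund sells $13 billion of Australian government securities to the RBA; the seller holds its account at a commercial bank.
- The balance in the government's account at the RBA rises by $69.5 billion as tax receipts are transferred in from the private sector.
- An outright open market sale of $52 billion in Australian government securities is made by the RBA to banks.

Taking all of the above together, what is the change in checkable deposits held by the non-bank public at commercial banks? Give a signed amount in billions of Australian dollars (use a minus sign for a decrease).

RBA balance sheet:
  Assets:      Securities −$39B
  Liabilities: Bank reserves −$108.5B, Government deposits +$69.5B
Commercial banking system:
  Assets:      Reserves at CB −$108.5B, Securities +$52B
  Liabilities: Checkable deposits −$56.5B
So the change in checkable deposits held by the non-bank public at commercial banks is -$56.5 billion.

-$56.5 billion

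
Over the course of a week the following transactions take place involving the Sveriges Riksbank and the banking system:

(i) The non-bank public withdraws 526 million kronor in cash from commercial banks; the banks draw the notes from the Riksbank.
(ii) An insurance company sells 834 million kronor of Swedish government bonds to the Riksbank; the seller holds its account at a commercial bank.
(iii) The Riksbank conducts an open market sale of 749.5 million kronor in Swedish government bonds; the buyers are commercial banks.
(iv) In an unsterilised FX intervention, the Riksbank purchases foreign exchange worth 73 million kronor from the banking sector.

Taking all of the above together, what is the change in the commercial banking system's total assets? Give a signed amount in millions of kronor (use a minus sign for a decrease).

+308 million

Currency withdrawal 526 million kronor: bank balance sheets shrink → −526M.
Asset purchase (from non-banks) 834 million kronor: bank balance sheets expand → +834M.
OMO sale (to banks) 749.5 million kronor: just an asset swap on bank balance sheets → 0.
FX purchase 73 million kronor: just an asset swap on bank balance sheets → 0.
Net: −526 + 834 + 0 + 0 = +308 million.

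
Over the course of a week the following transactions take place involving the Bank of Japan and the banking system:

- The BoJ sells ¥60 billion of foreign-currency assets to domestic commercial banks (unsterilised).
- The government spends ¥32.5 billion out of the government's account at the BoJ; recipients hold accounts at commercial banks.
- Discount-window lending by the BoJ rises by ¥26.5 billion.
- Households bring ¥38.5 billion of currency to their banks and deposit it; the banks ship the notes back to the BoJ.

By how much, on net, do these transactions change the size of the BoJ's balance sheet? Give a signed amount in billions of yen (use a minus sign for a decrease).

-¥33.5 billion

BoJ balance sheet:
  Assets:      Loans to banks +¥26.5B, Foreign assets −¥60B
  Liabilities: Bank reserves +¥37.5B, Currency in circulation −¥38.5B, Government deposits −¥32.5B
Commercial banking system:
  Assets:      Reserves at CB +¥37.5B, Foreign assets +¥60B
  Liabilities: Checkable deposits +¥71B, Borrowings from CB +¥26.5B
Change in total BoJ assets = -¥33.5 billion.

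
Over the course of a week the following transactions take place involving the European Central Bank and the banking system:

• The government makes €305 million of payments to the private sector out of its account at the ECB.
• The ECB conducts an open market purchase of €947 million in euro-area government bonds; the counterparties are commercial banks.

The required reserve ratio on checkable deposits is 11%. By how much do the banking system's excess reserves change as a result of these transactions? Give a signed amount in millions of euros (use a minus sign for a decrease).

Government spending €305 million: reserves +€305M, deposits +€305M.
OMO purchase (from banks) €947 million: reserves +€947M, deposits 0.
Totals: Δreserves = +€1252M, Δdeposits = +€305M.
Δrequired reserves = 11% × +€305M = +€33.55M.
Δexcess reserves = Δreserves − Δrequired = +€1252M − (+€33.55M) = +€1218.45 million.

+€1218.45 million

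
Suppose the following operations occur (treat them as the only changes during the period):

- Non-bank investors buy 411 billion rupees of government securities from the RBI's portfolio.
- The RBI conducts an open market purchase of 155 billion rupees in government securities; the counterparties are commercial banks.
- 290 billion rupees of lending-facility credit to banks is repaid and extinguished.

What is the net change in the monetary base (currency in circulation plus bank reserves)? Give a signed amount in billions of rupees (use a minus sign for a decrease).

Asset sale (to non-banks) 411 billion rupees: RBI balance sheet contracts → −411B.
OMO purchase (from banks) 155 billion rupees: RBI balance sheet expands → +155B.
Discount-window repayment 290 billion rupees: RBI balance sheet contracts → −290B.
Net: −411 + 155 − 290 = -546 billion.

-546 billion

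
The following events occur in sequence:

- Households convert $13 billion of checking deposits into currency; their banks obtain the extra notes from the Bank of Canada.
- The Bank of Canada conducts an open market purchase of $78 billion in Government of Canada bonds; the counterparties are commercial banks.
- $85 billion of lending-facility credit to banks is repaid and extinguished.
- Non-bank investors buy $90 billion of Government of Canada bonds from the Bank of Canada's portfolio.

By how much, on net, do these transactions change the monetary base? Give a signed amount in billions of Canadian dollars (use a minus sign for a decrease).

Currency withdrawal $13 billion: just a shift between currency and reserves — both are base money → 0.
OMO purchase (from banks) $78 billion: Bank of Canada balance sheet expands → +$78B.
Discount-window repayment $85 billion: Bank of Canada balance sheet contracts → −$85B.
Asset sale (to non-banks) $90 billion: Bank of Canada balance sheet contracts → −$90B.
Net: 0 + 78 − 85 − 90 = -$97 billion.

-$97 billion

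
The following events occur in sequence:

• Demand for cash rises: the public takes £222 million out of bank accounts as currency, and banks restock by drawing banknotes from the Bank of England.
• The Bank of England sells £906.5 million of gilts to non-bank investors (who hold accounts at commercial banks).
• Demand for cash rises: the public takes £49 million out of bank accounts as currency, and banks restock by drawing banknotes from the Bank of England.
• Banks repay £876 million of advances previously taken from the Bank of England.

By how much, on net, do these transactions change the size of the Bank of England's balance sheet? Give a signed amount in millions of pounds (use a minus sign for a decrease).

-£1782.5 million

Currency withdrawal £222 million: only the composition of liabilities changes → 0.
Asset sale (to non-banks) £906.5 million: a Bank of England asset is shed → −£906.5M.
Currency withdrawal £49 million: only the composition of liabilities changes → 0.
Discount-window repayment £876 million: a Bank of England asset is shed → −£876M.
Net: 0 − 906.5 + 0 − 876 = -£1782.5 million.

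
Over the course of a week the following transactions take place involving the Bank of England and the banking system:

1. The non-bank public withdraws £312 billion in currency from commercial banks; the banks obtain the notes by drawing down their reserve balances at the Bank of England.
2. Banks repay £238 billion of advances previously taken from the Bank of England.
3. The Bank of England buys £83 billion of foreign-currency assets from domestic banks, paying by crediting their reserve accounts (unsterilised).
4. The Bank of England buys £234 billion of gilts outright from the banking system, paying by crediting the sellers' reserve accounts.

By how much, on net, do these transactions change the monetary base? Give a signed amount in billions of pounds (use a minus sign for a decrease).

+£79 billion

Bank of England balance sheet:
  Assets:      Securities +£234B, Loans to banks −£238B, Foreign assets +£83B
  Liabilities: Bank reserves −£233B, Currency in circulation +£312B
Commercial banking system:
  Assets:      Reserves at CB −£233B, Securities −£234B, Foreign assets −£83B
  Liabilities: Checkable deposits −£312B, Borrowings from CB −£238B
Monetary base = currency + reserves: +£312B + (−£233B) = +£79 billion.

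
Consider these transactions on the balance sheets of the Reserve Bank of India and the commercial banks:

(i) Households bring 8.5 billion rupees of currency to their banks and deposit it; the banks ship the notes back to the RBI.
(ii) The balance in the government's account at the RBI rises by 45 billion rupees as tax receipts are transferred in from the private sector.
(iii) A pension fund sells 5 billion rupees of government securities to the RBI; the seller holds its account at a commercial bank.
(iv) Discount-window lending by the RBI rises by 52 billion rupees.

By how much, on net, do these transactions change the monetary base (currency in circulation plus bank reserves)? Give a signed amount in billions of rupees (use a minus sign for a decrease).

+12 billion

Currency deposit 8.5 billion rupees: just a shift between currency and reserves — both are base money → 0.
Government account inflow 45 billion rupees: reserves shift to a non-base liability → −45B.
Asset purchase (from non-banks) 5 billion rupees: RBI balance sheet expands → +5B.
Discount-window loan 52 billion rupees: RBI balance sheet expands → +52B.
Net: 0 − 45 + 5 + 52 = +12 billion.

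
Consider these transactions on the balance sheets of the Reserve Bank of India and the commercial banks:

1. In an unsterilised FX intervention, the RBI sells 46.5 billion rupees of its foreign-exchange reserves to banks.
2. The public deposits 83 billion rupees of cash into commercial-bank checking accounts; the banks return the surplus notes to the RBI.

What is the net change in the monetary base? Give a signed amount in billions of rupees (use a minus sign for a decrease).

FX sale 46.5 billion rupees: RBI balance sheet contracts → −46.5B.
Currency deposit 83 billion rupees: just a shift between currency and reserves — both are base money → 0.
Net: −46.5 + 0 = -46.5 billion.

-46.5 billion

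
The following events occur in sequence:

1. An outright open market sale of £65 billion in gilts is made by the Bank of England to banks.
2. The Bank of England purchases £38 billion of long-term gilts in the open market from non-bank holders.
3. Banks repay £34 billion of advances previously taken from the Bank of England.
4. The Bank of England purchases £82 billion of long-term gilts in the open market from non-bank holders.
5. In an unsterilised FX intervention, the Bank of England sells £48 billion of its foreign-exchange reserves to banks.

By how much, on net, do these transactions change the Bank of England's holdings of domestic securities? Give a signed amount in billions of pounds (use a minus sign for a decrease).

+£55 billion

OMO sale (to banks) £65 billion: securities removed from the Bank of England's portfolio → −£65B.
Asset purchase (from non-banks) £38 billion: securities added to the Bank of England's portfolio → +£38B.
Discount-window repayment £34 billion: the Bank of England's securities portfolio is untouched → 0.
Asset purchase (from non-banks) £82 billion: securities added to the Bank of England's portfolio → +£82B.
FX sale £48 billion: the Bank of England's securities portfolio is untouched → 0.
Net: −65 + 38 + 0 + 82 + 0 = +£55 billion.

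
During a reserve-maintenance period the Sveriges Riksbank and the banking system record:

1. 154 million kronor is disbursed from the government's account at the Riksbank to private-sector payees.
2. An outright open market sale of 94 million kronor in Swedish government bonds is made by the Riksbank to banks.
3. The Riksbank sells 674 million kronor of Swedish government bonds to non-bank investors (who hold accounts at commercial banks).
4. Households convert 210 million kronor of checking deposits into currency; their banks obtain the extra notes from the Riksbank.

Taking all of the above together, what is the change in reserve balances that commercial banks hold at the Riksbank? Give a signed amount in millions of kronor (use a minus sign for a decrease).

Government spending 154 million kronor: government payments flow into bank reserve accounts → +154M.
OMO sale (to banks) 94 million kronor: the buying banks pay out of their reserve balances → −94M.
Asset sale (to non-banks) 674 million kronor: the non-bank buyers' banks settle from reserves → −674M.
Currency withdrawal 210 million kronor: banks swap reserves for currency → −210M.
Net: 154 − 94 − 674 − 210 = -824 million.

-824 million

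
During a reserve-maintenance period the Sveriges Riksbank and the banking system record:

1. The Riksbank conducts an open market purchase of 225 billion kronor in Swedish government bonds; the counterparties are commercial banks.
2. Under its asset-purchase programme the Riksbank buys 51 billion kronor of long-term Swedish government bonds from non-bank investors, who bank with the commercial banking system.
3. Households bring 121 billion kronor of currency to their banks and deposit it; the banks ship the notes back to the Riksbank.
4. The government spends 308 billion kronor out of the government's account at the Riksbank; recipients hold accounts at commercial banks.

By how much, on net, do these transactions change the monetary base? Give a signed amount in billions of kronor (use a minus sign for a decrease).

OMO purchase (from banks) 225 billion kronor: Riksbank balance sheet expands → +225B.
Asset purchase (from non-banks) 51 billion kronor: Riksbank balance sheet expands → +51B.
Currency deposit 121 billion kronor: just a shift between currency and reserves — both are base money → 0.
Government spending 308 billion kronor: a non-base liability converts back to reserves → +308B.
Net: 225 + 51 + 0 + 308 = +584 billion.

+584 billion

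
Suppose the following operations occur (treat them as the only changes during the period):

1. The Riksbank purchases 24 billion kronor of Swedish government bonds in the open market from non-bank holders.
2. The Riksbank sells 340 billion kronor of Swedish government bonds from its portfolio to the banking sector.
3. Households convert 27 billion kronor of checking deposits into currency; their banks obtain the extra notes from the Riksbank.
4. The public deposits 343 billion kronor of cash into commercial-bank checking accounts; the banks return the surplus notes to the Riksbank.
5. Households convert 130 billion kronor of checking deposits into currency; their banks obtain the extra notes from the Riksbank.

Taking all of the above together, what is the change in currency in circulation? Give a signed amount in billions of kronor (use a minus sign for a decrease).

Asset purchase (from non-banks) 24 billion kronor: no currency enters or leaves circulation → 0.
OMO sale (to banks) 340 billion kronor: no currency enters or leaves circulation → 0.
Currency withdrawal 27 billion kronor: notes leave the central bank → +27B.
Currency deposit 343 billion kronor: notes return to the central bank → −343B.
Currency withdrawal 130 billion kronor: notes leave the central bank → +130B.
Net: 0 + 0 + 27 − 343 + 130 = -186 billion.

-186 billion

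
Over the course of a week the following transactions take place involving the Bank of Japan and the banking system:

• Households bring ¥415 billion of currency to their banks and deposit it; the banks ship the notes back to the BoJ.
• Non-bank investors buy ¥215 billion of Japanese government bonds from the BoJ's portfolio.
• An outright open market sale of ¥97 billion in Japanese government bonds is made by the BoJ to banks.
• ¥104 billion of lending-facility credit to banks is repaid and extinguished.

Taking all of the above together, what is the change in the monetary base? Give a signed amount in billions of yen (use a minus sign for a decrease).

BoJ balance sheet:
  Assets:      Securities −¥312B, Loans to banks −¥104B
  Liabilities: Bank reserves −¥1B, Currency in circulation −¥415B
Monetary base = currency + reserves: −¥415B + (−¥1B) = -¥416 billion.

-¥416 billion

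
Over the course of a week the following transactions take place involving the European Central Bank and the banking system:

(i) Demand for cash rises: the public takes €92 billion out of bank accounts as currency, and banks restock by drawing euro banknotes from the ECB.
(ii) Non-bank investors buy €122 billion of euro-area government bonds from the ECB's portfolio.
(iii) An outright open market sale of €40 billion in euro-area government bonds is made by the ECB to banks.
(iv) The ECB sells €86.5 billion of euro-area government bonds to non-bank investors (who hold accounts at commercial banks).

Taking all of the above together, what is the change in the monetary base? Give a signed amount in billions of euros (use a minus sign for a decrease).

Currency withdrawal €92 billion: just a shift between currency and reserves — both are base money → 0.
Asset sale (to non-banks) €122 billion: ECB balance sheet contracts → −€122B.
OMO sale (to banks) €40 billion: ECB balance sheet contracts → −€40B.
Asset sale (to non-banks) €86.5 billion: ECB balance sheet contracts → −€86.5B.
Net: 0 − 122 − 40 − 86.5 = -€248.5 billion.

-€248.5 billion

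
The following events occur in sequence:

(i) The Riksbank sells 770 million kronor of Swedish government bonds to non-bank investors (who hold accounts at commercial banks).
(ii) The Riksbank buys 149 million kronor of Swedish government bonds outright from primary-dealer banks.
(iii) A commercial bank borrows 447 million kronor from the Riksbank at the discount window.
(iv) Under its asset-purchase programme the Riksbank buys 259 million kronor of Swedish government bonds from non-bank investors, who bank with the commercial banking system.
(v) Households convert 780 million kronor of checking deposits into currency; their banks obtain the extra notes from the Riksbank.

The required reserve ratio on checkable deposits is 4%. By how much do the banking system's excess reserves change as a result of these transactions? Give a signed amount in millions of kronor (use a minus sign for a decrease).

-643.36 million

Asset sale (to non-banks) 770 million kronor: reserves −770M, deposits −770M.
OMO purchase (from banks) 149 million kronor: reserves +149M, deposits 0.
Discount-window loan 447 million kronor: reserves +447M, deposits 0.
Asset purchase (from non-banks) 259 million kronor: reserves +259M, deposits +259M.
Currency withdrawal 780 million kronor: reserves −780M, deposits −780M.
Totals: Δreserves = −695M, Δdeposits = −1291M.
Δrequired reserves = 4% × −1291M = −51.64M.
Δexcess reserves = Δreserves − Δrequired = −695M − (−51.64M) = -643.36 million.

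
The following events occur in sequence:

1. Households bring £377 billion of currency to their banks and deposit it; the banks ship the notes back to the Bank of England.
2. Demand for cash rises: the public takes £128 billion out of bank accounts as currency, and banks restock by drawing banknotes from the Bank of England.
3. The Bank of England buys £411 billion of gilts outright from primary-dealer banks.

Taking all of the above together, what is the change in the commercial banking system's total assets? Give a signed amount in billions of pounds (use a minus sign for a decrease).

Bank of England balance sheet:
  Assets:      Securities +£411B
  Liabilities: Bank reserves +£660B, Currency in circulation −£249B
Commercial banking system:
  Assets:      Reserves at CB +£660B, Securities −£411B
  Liabilities: Checkable deposits +£249B
Change in total bank assets = +£249 billion.

+£249 billion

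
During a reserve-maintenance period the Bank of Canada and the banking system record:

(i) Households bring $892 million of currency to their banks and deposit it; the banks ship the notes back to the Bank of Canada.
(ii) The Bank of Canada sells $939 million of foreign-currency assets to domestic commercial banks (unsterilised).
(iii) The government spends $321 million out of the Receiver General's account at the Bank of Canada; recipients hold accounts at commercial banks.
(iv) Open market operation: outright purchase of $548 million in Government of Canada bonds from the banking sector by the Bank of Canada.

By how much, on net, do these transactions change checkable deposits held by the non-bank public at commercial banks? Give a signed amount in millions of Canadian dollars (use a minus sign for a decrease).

Currency deposit $892 million: non-bank counterparties' bank balances rise → +$892M.
FX sale $939 million: the counterparty is a bank, so public deposits are unchanged → 0.
Government spending $321 million: non-bank counterparties' bank balances rise → +$321M.
OMO purchase (from banks) $548 million: the counterparty is a bank, so public deposits are unchanged → 0.
Net: 892 + 0 + 321 + 0 = +$1213 million.

+$1213 million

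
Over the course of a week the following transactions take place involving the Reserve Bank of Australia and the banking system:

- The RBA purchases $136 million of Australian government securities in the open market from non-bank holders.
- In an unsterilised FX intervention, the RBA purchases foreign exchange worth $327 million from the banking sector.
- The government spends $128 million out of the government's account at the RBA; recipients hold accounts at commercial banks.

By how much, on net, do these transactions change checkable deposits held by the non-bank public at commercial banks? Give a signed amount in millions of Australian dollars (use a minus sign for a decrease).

RBA balance sheet:
  Assets:      Securities +$136M, Foreign assets +$327M
  Liabilities: Bank reserves +$591M, Government deposits −$128M
Commercial banking system:
  Assets:      Reserves at CB +$591M, Foreign assets −$327M
  Liabilities: Checkable deposits +$264M
So the change in checkable deposits held by the non-bank public at commercial banks is +$264 million.

+$264 million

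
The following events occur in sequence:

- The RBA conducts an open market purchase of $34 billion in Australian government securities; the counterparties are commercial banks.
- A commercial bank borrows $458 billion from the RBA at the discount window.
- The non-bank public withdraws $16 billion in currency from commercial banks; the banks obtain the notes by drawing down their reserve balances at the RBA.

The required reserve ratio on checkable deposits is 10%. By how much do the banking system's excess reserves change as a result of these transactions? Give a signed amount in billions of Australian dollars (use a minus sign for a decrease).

+$477.6 billion

OMO purchase (from banks) $34 billion: reserves +$34B, deposits 0.
Discount-window loan $458 billion: reserves +$458B, deposits 0.
Currency withdrawal $16 billion: reserves −$16B, deposits −$16B.
Totals: Δreserves = +$476B, Δdeposits = −$16B.
Δrequired reserves = 10% × −$16B = −$1.6B.
Δexcess reserves = Δreserves − Δrequired = +$476B − (−$1.6B) = +$477.6 billion.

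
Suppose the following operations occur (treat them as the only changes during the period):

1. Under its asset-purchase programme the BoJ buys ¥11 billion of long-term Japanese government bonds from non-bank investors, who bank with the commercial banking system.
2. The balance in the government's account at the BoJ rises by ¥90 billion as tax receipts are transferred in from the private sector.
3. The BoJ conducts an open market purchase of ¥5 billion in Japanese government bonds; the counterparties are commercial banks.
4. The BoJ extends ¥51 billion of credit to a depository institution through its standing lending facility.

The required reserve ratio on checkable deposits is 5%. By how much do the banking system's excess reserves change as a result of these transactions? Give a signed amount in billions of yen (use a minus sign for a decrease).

Asset purchase (from non-banks) ¥11 billion: reserves +¥11B, deposits +¥11B.
Government account inflow ¥90 billion: reserves −¥90B, deposits −¥90B.
OMO purchase (from banks) ¥5 billion: reserves +¥5B, deposits 0.
Discount-window loan ¥51 billion: reserves +¥51B, deposits 0.
Totals: Δreserves = −¥23B, Δdeposits = −¥79B.
Δrequired reserves = 5% × −¥79B = −¥3.95B.
Δexcess reserves = Δreserves − Δrequired = −¥23B − (−¥3.95B) = -¥19.05 billion.

-¥19.05 billion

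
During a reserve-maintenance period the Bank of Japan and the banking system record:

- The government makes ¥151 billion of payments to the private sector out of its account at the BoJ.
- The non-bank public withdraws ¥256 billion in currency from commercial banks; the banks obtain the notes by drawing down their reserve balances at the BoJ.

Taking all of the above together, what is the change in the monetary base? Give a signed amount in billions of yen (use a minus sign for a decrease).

+¥151 billion

BoJ balance sheet:
  Assets:      no change
  Liabilities: Bank reserves −¥105B, Currency in circulation +¥256B, Government deposits −¥151B
Commercial banking system:
  Assets:      Reserves at CB −¥105B
  Liabilities: Checkable deposits −¥105B
Monetary base = currency + reserves: +¥256B + (−¥105B) = +¥151 billion.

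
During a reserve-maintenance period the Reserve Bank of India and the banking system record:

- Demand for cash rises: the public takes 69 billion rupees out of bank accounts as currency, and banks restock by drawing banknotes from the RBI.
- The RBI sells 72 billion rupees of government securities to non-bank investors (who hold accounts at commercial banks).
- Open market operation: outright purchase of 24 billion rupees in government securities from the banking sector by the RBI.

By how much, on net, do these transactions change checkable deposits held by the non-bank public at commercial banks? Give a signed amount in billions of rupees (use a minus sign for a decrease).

Currency withdrawal 69 billion rupees: non-bank counterparties' bank balances fall → −69B.
Asset sale (to non-banks) 72 billion rupees: non-bank counterparties' bank balances fall → −72B.
OMO purchase (from banks) 24 billion rupees: the counterparty is a bank, so public deposits are unchanged → 0.
Net: −69 − 72 + 0 = -141 billion.

-141 billion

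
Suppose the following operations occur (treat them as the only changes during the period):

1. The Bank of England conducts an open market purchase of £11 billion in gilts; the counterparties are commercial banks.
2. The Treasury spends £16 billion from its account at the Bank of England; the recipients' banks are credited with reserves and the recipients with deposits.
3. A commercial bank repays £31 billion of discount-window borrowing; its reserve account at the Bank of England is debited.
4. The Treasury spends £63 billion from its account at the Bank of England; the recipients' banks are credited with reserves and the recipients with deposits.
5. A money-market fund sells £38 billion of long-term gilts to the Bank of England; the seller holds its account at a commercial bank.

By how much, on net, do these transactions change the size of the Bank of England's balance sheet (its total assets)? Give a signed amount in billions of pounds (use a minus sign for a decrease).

+£18 billion

Bank of England balance sheet:
  Assets:      Securities +£49B, Loans to banks −£31B
  Liabilities: Bank reserves +£97B, Government deposits −£79B
Change in total Bank of England assets = +£18 billion.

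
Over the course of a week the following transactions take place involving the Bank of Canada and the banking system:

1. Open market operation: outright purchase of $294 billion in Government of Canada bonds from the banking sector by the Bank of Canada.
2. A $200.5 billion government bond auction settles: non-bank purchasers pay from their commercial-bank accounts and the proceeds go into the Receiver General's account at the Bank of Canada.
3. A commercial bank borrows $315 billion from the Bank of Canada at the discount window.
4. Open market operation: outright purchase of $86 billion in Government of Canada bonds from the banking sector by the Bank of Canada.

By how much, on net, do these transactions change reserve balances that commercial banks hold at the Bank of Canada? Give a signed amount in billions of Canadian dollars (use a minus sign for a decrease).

OMO purchase (from banks) $294 billion: the Bank of Canada pays by crediting reserve accounts → +$294B.
Government account inflow $200.5 billion: funds move from bank reserves into the government account → −$200.5B.
Discount-window loan $315 billion: the loan is credited to the bank's reserve account → +$315B.
OMO purchase (from banks) $86 billion: the Bank of Canada pays by crediting reserve accounts → +$86B.
Net: 294 − 200.5 + 315 + 86 = +$494.5 billion.

+$494.5 billion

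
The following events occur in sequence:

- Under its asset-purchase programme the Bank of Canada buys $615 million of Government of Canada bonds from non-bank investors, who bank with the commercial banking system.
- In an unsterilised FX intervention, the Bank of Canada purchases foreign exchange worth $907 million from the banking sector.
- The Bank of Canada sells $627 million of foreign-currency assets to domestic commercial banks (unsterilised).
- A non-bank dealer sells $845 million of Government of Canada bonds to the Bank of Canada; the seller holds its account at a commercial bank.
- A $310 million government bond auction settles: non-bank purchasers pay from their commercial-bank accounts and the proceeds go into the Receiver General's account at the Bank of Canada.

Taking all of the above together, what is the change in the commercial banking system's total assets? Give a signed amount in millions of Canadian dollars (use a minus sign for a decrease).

+$1150 million

Asset purchase (from non-banks) $615 million: bank balance sheets expand → +$615M.
FX purchase $907 million: just an asset swap on bank balance sheets → 0.
FX sale $627 million: just an asset swap on bank balance sheets → 0.
Asset purchase (from non-banks) $845 million: bank balance sheets expand → +$845M.
Government account inflow $310 million: bank balance sheets shrink → −$310M.
Net: 615 + 0 + 0 + 845 − 310 = +$1150 million.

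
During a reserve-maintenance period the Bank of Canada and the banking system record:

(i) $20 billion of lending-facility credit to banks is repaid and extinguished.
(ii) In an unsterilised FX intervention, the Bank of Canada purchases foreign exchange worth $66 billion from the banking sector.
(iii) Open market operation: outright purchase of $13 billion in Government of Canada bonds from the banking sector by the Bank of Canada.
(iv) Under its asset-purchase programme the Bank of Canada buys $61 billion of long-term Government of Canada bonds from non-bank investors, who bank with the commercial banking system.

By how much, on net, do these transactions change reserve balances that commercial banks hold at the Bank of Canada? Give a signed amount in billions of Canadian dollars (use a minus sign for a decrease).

+$120 billion

Bank of Canada balance sheet:
  Assets:      Securities +$74B, Loans to banks −$20B, Foreign assets +$66B
  Liabilities: Bank reserves +$120B
So the change in reserve balances that commercial banks hold at the Bank of Canada is +$120 billion.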